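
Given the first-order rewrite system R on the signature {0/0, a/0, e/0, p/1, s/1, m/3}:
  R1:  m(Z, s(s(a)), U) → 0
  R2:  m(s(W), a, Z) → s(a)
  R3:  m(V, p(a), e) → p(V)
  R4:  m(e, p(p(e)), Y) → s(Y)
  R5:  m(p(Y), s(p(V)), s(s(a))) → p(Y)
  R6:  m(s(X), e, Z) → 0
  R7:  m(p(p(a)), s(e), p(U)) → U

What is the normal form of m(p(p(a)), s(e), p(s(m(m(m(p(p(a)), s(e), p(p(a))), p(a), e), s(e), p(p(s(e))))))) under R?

1. m(p(p(a)), s(e), p(s(m(m(m(p(p(a)), s(e), p(p(a))), p(a), e), s(e), p(p(s(e)))))))  →  s(m(m(m(p(p(a)), s(e), p(p(a))), p(a), e), s(e), p(p(s(e)))))   [R7 at ε]
2. s(m(m(m(p(p(a)), s(e), p(p(a))), p(a), e), s(e), p(p(s(e)))))  →  s(m(p(m(p(p(a)), s(e), p(p(a)))), s(e), p(p(s(e)))))   [R3 at 1.1]
3. s(m(p(m(p(p(a)), s(e), p(p(a)))), s(e), p(p(s(e)))))  →  s(m(p(p(a)), s(e), p(p(s(e)))))   [R7 at 1.1.1]
4. s(m(p(p(a)), s(e), p(p(s(e)))))  →  s(p(s(e)))   [R7 at 1]

s(p(s(e)))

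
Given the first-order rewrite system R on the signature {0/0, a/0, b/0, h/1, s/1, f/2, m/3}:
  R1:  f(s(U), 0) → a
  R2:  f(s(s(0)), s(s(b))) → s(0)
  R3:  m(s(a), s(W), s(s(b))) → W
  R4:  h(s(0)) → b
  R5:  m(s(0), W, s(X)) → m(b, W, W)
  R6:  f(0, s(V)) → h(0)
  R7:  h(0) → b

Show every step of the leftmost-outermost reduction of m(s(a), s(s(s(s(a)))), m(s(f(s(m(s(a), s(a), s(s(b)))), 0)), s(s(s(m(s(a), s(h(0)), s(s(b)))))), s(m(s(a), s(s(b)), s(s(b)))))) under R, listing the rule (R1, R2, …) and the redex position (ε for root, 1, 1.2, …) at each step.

s(s(s(a)))

1. m(s(a), s(s(s(s(a)))), m(s(f(s(m(s(a), s(a), s(s(b)))), 0)), s(s(s(m(s(a), s(h(0)), s(s(b)))))), s(m(s(a), s(s(b)), s(s(b))))))  →  m(s(a), s(s(s(s(a)))), m(s(a), s(s(s(m(s(a), s(h(0)), s(s(b)))))), s(m(s(a), s(s(b)), s(s(b))))))   [R1 at 3.1.1]
2. m(s(a), s(s(s(s(a)))), m(s(a), s(s(s(m(s(a), s(h(0)), s(s(b)))))), s(m(s(a), s(s(b)), s(s(b))))))  →  m(s(a), s(s(s(s(a)))), m(s(a), s(s(s(h(0)))), s(m(s(a), s(s(b)), s(s(b))))))   [R3 at 3.2.1.1.1]
3. m(s(a), s(s(s(s(a)))), m(s(a), s(s(s(h(0)))), s(m(s(a), s(s(b)), s(s(b))))))  →  m(s(a), s(s(s(s(a)))), m(s(a), s(s(s(b))), s(m(s(a), s(s(b)), s(s(b))))))   [R7 at 3.2.1.1.1]
4. m(s(a), s(s(s(s(a)))), m(s(a), s(s(s(b))), s(m(s(a), s(s(b)), s(s(b))))))  →  m(s(a), s(s(s(s(a)))), m(s(a), s(s(s(b))), s(s(b))))   [R3 at 3.3.1]
5. m(s(a), s(s(s(s(a)))), m(s(a), s(s(s(b))), s(s(b))))  →  m(s(a), s(s(s(s(a)))), s(s(b)))   [R3 at 3]
6. m(s(a), s(s(s(s(a)))), s(s(b)))  →  s(s(s(a)))   [R3 at ε]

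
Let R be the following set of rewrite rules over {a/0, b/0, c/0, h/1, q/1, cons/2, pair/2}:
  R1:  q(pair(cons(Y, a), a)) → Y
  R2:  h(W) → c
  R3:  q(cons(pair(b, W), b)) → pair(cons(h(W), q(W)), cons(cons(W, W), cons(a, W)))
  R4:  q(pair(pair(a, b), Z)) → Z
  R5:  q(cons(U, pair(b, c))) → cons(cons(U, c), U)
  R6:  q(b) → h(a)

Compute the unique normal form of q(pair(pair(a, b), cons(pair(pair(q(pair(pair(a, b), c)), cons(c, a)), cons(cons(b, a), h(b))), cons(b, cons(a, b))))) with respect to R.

cons(pair(pair(c, cons(c, a)), cons(cons(b, a), c)), cons(b, cons(a, b)))

1. q(pair(pair(a, b), cons(pair(pair(q(pair(pair(a, b), c)), cons(c, a)), cons(cons(b, a), h(b))), cons(b, cons(a, b)))))  →  cons(pair(pair(q(pair(pair(a, b), c)), cons(c, a)), cons(cons(b, a), h(b))), cons(b, cons(a, b)))   [R4 at ε]
2. cons(pair(pair(q(pair(pair(a, b), c)), cons(c, a)), cons(cons(b, a), h(b))), cons(b, cons(a, b)))  →  cons(pair(pair(c, cons(c, a)), cons(cons(b, a), h(b))), cons(b, cons(a, b)))   [R4 at 1.1.1]
3. cons(pair(pair(c, cons(c, a)), cons(cons(b, a), h(b))), cons(b, cons(a, b)))  →  cons(pair(pair(c, cons(c, a)), cons(cons(b, a), c)), cons(b, cons(a, b)))   [R2 at 1.2.2]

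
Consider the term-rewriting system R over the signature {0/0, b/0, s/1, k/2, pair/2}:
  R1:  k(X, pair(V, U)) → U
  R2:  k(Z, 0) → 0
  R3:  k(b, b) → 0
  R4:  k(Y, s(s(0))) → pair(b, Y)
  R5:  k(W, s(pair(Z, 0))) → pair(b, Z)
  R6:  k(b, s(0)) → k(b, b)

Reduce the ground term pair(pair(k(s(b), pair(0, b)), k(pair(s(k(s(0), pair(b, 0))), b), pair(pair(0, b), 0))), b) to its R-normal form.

pair(pair(b, 0), b)

1. pair(pair(k(s(b), pair(0, b)), k(pair(s(k(s(0), pair(b, 0))), b), pair(pair(0, b), 0))), b)  →  pair(pair(b, k(pair(s(k(s(0), pair(b, 0))), b), pair(pair(0, b), 0))), b)   [R1 at 1.1]
2. pair(pair(b, k(pair(s(k(s(0), pair(b, 0))), b), pair(pair(0, b), 0))), b)  →  pair(pair(b, 0), b)   [R1 at 1.2]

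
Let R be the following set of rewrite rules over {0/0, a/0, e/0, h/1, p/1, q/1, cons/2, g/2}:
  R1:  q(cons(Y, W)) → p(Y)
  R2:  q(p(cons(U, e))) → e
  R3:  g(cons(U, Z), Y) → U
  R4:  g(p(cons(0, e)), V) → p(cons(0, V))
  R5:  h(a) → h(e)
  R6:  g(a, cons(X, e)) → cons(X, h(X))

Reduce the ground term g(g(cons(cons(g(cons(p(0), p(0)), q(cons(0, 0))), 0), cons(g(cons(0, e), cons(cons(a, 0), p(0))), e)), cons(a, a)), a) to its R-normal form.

1. g(g(cons(cons(g(cons(p(0), p(0)), q(cons(0, 0))), 0), cons(g(cons(0, e), cons(cons(a, 0), p(0))), e)), cons(a, a)), a)  →  g(cons(g(cons(p(0), p(0)), q(cons(0, 0))), 0), a)   [R3 at 1]
2. g(cons(g(cons(p(0), p(0)), q(cons(0, 0))), 0), a)  →  g(cons(p(0), p(0)), q(cons(0, 0)))   [R3 at ε]
3. g(cons(p(0), p(0)), q(cons(0, 0)))  →  p(0)   [R3 at ε]

p(0)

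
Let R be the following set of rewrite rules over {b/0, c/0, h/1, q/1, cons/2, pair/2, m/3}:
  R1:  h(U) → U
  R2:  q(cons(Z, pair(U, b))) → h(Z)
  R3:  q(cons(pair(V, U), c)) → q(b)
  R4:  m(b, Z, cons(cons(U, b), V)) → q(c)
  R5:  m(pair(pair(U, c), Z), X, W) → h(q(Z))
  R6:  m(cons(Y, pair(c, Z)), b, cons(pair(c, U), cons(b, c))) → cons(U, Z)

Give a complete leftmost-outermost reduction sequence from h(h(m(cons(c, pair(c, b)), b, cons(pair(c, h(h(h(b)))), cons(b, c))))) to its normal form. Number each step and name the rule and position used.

cons(b, b)

1. h(h(m(cons(c, pair(c, b)), b, cons(pair(c, h(h(h(b)))), cons(b, c)))))  →  h(m(cons(c, pair(c, b)), b, cons(pair(c, h(h(h(b)))), cons(b, c))))   [R1 at ε]
2. h(m(cons(c, pair(c, b)), b, cons(pair(c, h(h(h(b)))), cons(b, c))))  →  m(cons(c, pair(c, b)), b, cons(pair(c, h(h(h(b)))), cons(b, c)))   [R1 at ε]
3. m(cons(c, pair(c, b)), b, cons(pair(c, h(h(h(b)))), cons(b, c)))  →  cons(h(h(h(b))), b)   [R6 at ε]
4. cons(h(h(h(b))), b)  →  cons(h(h(b)), b)   [R1 at 1]
5. cons(h(h(b)), b)  →  cons(h(b), b)   [R1 at 1]
6. cons(h(b), b)  →  cons(b, b)   [R1 at 1]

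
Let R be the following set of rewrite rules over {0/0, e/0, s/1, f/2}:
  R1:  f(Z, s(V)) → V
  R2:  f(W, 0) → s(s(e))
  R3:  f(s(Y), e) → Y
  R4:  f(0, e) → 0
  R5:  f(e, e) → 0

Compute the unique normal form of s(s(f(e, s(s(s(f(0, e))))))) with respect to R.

1. s(s(f(e, s(s(s(f(0, e)))))))  →  s(s(s(s(f(0, e)))))   [R1 at 1.1]
2. s(s(s(s(f(0, e)))))  →  s(s(s(s(0))))   [R4 at 1.1.1.1]

s(s(s(s(0))))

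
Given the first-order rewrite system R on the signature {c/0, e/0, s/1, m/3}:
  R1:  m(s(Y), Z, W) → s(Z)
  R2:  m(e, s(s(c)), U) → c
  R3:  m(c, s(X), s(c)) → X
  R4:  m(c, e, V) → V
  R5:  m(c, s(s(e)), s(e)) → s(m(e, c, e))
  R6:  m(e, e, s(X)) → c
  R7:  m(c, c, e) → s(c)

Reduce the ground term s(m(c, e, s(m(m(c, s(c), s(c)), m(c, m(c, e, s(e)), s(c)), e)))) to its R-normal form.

s(s(e))

1. s(m(c, e, s(m(m(c, s(c), s(c)), m(c, m(c, e, s(e)), s(c)), e))))  →  s(s(m(m(c, s(c), s(c)), m(c, m(c, e, s(e)), s(c)), e)))   [R4 at 1]
2. s(s(m(m(c, s(c), s(c)), m(c, m(c, e, s(e)), s(c)), e)))  →  s(s(m(c, m(c, m(c, e, s(e)), s(c)), e)))   [R3 at 1.1.1]
3. s(s(m(c, m(c, m(c, e, s(e)), s(c)), e)))  →  s(s(m(c, m(c, s(e), s(c)), e)))   [R4 at 1.1.2.2]
4. s(s(m(c, m(c, s(e), s(c)), e)))  →  s(s(m(c, e, e)))   [R3 at 1.1.2]
5. s(s(m(c, e, e)))  →  s(s(e))   [R4 at 1.1]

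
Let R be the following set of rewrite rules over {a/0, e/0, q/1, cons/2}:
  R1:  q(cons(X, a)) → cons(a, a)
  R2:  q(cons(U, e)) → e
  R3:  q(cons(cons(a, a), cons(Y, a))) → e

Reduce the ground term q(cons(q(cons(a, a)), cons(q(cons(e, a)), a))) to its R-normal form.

1. q(cons(q(cons(a, a)), cons(q(cons(e, a)), a)))  →  q(cons(cons(a, a), cons(q(cons(e, a)), a)))   [R1 at 1.1]
2. q(cons(cons(a, a), cons(q(cons(e, a)), a)))  →  e   [R3 at ε]

e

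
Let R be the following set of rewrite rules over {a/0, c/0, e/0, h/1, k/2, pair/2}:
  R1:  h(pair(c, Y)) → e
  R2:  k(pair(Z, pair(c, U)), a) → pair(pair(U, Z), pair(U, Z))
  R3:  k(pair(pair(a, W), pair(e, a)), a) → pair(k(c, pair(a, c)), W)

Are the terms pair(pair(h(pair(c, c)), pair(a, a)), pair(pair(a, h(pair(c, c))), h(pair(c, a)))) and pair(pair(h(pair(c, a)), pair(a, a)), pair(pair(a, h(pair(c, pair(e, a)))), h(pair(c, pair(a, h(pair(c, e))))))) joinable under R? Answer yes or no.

yes — NF(t₁) = pair(pair(e, pair(a, a)), pair(pair(a, e), e)), NF(t₂) = pair(pair(e, pair(a, a)), pair(pair(a, e), e))

Reduce t₁ = pair(pair(h(pair(c, c)), pair(a, a)), pair(pair(a, h(pair(c, c))), h(pair(c, a)))):
1. pair(pair(h(pair(c, c)), pair(a, a)), pair(pair(a, h(pair(c, c))), h(pair(c, a))))  →  pair(pair(e, pair(a, a)), pair(pair(a, h(pair(c, c))), h(pair(c, a))))   [R1 at 1.1]
2. pair(pair(e, pair(a, a)), pair(pair(a, h(pair(c, c))), h(pair(c, a))))  →  pair(pair(e, pair(a, a)), pair(pair(a, e), h(pair(c, a))))   [R1 at 2.1.2]
3. pair(pair(e, pair(a, a)), pair(pair(a, e), h(pair(c, a))))  →  pair(pair(e, pair(a, a)), pair(pair(a, e), e))   [R1 at 2.2]

Reduce t₂ = pair(pair(h(pair(c, a)), pair(a, a)), pair(pair(a, h(pair(c, pair(e, a)))), h(pair(c, pair(a, h(pair(c, e))))))):
1. pair(pair(h(pair(c, a)), pair(a, a)), pair(pair(a, h(pair(c, pair(e, a)))), h(pair(c, pair(a, h(pair(c, e)))))))  →  pair(pair(e, pair(a, a)), pair(pair(a, h(pair(c, pair(e, a)))), h(pair(c, pair(a, h(pair(c, e)))))))   [R1 at 1.1]
2. pair(pair(e, pair(a, a)), pair(pair(a, h(pair(c, pair(e, a)))), h(pair(c, pair(a, h(pair(c, e)))))))  →  pair(pair(e, pair(a, a)), pair(pair(a, e), h(pair(c, pair(a, h(pair(c, e)))))))   [R1 at 2.1.2]
3. pair(pair(e, pair(a, a)), pair(pair(a, e), h(pair(c, pair(a, h(pair(c, e)))))))  →  pair(pair(e, pair(a, a)), pair(pair(a, e), e))   [R1 at 2.2]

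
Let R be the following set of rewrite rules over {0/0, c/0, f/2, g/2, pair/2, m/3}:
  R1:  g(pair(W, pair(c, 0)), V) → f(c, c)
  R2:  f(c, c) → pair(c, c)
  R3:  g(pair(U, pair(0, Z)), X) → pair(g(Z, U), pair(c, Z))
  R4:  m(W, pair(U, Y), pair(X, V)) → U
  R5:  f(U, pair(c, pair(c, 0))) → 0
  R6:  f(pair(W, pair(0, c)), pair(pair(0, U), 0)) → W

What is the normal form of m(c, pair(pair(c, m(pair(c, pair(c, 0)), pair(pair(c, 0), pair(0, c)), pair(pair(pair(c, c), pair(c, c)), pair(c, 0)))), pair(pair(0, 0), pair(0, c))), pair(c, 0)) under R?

1. m(c, pair(pair(c, m(pair(c, pair(c, 0)), pair(pair(c, 0), pair(0, c)), pair(pair(pair(c, c), pair(c, c)), pair(c, 0)))), pair(pair(0, 0), pair(0, c))), pair(c, 0))  →  pair(c, m(pair(c, pair(c, 0)), pair(pair(c, 0), pair(0, c)), pair(pair(pair(c, c), pair(c, c)), pair(c, 0))))   [R4 at ε]
2. pair(c, m(pair(c, pair(c, 0)), pair(pair(c, 0), pair(0, c)), pair(pair(pair(c, c), pair(c, c)), pair(c, 0))))  →  pair(c, pair(c, 0))   [R4 at 2]

pair(c, pair(c, 0))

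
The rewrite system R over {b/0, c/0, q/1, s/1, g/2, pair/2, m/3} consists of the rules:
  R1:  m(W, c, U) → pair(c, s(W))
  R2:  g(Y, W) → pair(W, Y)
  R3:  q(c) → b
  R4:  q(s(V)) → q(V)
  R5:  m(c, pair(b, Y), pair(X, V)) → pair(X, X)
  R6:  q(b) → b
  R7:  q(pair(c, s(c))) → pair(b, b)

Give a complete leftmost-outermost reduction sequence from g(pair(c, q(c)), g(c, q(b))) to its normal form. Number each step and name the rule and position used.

pair(pair(b, c), pair(c, b))

1. g(pair(c, q(c)), g(c, q(b)))  →  pair(g(c, q(b)), pair(c, q(c)))   [R2 at ε]
2. pair(g(c, q(b)), pair(c, q(c)))  →  pair(pair(q(b), c), pair(c, q(c)))   [R2 at 1]
3. pair(pair(q(b), c), pair(c, q(c)))  →  pair(pair(b, c), pair(c, q(c)))   [R6 at 1.1]
4. pair(pair(b, c), pair(c, q(c)))  →  pair(pair(b, c), pair(c, b))   [R3 at 2.2]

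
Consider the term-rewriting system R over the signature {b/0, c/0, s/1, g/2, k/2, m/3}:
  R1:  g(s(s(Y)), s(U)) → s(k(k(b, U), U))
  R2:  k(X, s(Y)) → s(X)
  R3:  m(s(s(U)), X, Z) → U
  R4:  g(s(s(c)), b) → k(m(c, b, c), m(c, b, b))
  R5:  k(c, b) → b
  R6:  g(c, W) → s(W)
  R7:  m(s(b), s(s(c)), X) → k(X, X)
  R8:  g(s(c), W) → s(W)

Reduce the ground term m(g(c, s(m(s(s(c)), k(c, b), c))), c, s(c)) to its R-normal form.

1. m(g(c, s(m(s(s(c)), k(c, b), c))), c, s(c))  →  m(s(s(m(s(s(c)), k(c, b), c))), c, s(c))   [R6 at 1]
2. m(s(s(m(s(s(c)), k(c, b), c))), c, s(c))  →  m(s(s(c)), k(c, b), c)   [R3 at ε]
3. m(s(s(c)), k(c, b), c)  →  c   [R3 at ε]

c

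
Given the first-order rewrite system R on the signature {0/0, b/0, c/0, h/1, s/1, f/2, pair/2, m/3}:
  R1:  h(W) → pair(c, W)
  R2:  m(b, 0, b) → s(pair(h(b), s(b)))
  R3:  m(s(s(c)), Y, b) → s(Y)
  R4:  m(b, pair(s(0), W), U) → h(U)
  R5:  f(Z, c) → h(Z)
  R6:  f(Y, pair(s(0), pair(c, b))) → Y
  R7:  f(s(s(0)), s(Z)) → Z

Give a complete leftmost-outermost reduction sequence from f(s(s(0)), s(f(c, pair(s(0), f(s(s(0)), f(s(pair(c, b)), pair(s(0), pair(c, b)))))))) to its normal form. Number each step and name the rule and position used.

c

1. f(s(s(0)), s(f(c, pair(s(0), f(s(s(0)), f(s(pair(c, b)), pair(s(0), pair(c, b))))))))  →  f(c, pair(s(0), f(s(s(0)), f(s(pair(c, b)), pair(s(0), pair(c, b))))))   [R7 at ε]
2. f(c, pair(s(0), f(s(s(0)), f(s(pair(c, b)), pair(s(0), pair(c, b))))))  →  f(c, pair(s(0), f(s(s(0)), s(pair(c, b)))))   [R6 at 2.2.2]
3. f(c, pair(s(0), f(s(s(0)), s(pair(c, b)))))  →  f(c, pair(s(0), pair(c, b)))   [R7 at 2.2]
4. f(c, pair(s(0), pair(c, b)))  →  c   [R6 at ε]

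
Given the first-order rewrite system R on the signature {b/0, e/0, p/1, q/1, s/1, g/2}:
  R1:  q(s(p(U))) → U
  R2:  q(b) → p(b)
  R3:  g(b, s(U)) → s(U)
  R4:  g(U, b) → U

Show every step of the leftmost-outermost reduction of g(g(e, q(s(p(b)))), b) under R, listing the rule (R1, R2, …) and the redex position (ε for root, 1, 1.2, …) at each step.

1. g(g(e, q(s(p(b)))), b)  →  g(e, q(s(p(b))))   [R4 at ε]
2. g(e, q(s(p(b))))  →  g(e, b)   [R1 at 2]
3. g(e, b)  →  e   [R4 at ε]

e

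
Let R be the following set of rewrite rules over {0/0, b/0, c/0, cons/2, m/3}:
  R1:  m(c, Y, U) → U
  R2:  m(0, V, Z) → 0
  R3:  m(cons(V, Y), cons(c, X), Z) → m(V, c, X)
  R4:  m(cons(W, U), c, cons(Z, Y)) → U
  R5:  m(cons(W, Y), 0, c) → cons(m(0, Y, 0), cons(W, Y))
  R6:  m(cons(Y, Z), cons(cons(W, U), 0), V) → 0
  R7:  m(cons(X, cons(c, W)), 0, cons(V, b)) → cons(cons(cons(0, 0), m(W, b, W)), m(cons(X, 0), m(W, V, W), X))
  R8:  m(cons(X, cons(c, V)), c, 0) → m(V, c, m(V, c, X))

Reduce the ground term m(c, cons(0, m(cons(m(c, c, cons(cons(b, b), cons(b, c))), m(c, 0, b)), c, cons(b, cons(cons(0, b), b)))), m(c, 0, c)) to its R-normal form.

c

1. m(c, cons(0, m(cons(m(c, c, cons(cons(b, b), cons(b, c))), m(c, 0, b)), c, cons(b, cons(cons(0, b), b)))), m(c, 0, c))  →  m(c, 0, c)   [R1 at ε]
2. m(c, 0, c)  →  c   [R1 at ε]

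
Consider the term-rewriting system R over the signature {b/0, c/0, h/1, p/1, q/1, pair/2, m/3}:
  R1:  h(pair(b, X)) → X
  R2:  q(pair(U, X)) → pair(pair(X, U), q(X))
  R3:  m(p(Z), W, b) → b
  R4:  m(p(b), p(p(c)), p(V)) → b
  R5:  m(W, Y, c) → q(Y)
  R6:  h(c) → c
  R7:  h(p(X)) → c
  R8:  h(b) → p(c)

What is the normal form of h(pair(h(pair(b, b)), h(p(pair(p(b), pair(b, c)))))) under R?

c

1. h(pair(h(pair(b, b)), h(p(pair(p(b), pair(b, c))))))  →  h(pair(b, h(p(pair(p(b), pair(b, c))))))   [R1 at 1.1]
2. h(pair(b, h(p(pair(p(b), pair(b, c))))))  →  h(p(pair(p(b), pair(b, c))))   [R1 at ε]
3. h(p(pair(p(b), pair(b, c))))  →  c   [R7 at ε]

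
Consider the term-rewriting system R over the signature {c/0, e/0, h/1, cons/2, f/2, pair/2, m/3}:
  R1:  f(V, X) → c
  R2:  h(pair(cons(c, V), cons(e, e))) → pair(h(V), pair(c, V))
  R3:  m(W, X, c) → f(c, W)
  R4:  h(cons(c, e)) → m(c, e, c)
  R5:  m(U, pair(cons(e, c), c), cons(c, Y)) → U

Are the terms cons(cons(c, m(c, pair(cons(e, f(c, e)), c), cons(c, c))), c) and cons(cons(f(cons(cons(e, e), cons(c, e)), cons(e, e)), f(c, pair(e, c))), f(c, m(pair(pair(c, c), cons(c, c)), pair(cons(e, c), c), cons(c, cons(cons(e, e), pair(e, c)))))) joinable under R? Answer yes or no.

Reduce t₁ = cons(cons(c, m(c, pair(cons(e, f(c, e)), c), cons(c, c))), c):
1. cons(cons(c, m(c, pair(cons(e, f(c, e)), c), cons(c, c))), c)  →  cons(cons(c, m(c, pair(cons(e, c), c), cons(c, c))), c)   [R1 at 1.2.2.1.2]
2. cons(cons(c, m(c, pair(cons(e, c), c), cons(c, c))), c)  →  cons(cons(c, c), c)   [R5 at 1.2]

Reduce t₂ = cons(cons(f(cons(cons(e, e), cons(c, e)), cons(e, e)), f(c, pair(e, c))), f(c, m(pair(pair(c, c), cons(c, c)), pair(cons(e, c), c), cons(c, cons(cons(e, e), pair(e, c)))))):
1. cons(cons(f(cons(cons(e, e), cons(c, e)), cons(e, e)), f(c, pair(e, c))), f(c, m(pair(pair(c, c), cons(c, c)), pair(cons(e, c), c), cons(c, cons(cons(e, e), pair(e, c))))))  →  cons(cons(c, f(c, pair(e, c))), f(c, m(pair(pair(c, c), cons(c, c)), pair(cons(e, c), c), cons(c, cons(cons(e, e), pair(e, c))))))   [R1 at 1.1]
2. cons(cons(c, f(c, pair(e, c))), f(c, m(pair(pair(c, c), cons(c, c)), pair(cons(e, c), c), cons(c, cons(cons(e, e), pair(e, c))))))  →  cons(cons(c, c), f(c, m(pair(pair(c, c), cons(c, c)), pair(cons(e, c), c), cons(c, cons(cons(e, e), pair(e, c))))))   [R1 at 1.2]
3. cons(cons(c, c), f(c, m(pair(pair(c, c), cons(c, c)), pair(cons(e, c), c), cons(c, cons(cons(e, e), pair(e, c))))))  →  cons(cons(c, c), c)   [R1 at 2]

yes — NF(t₁) = cons(cons(c, c), c), NF(t₂) = cons(cons(c, c), c)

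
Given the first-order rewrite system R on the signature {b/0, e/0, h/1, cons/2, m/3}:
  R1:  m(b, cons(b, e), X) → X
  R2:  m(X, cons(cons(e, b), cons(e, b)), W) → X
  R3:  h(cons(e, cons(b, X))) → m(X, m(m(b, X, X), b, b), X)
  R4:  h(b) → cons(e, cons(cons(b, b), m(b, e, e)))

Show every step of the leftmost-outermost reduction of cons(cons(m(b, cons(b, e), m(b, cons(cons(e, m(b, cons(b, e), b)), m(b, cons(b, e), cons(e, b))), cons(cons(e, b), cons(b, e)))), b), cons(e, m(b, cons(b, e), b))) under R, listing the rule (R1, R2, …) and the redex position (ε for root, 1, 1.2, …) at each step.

1. cons(cons(m(b, cons(b, e), m(b, cons(cons(e, m(b, cons(b, e), b)), m(b, cons(b, e), cons(e, b))), cons(cons(e, b), cons(b, e)))), b), cons(e, m(b, cons(b, e), b)))  →  cons(cons(m(b, cons(cons(e, m(b, cons(b, e), b)), m(b, cons(b, e), cons(e, b))), cons(cons(e, b), cons(b, e))), b), cons(e, m(b, cons(b, e), b)))   [R1 at 1.1]
2. cons(cons(m(b, cons(cons(e, m(b, cons(b, e), b)), m(b, cons(b, e), cons(e, b))), cons(cons(e, b), cons(b, e))), b), cons(e, m(b, cons(b, e), b)))  →  cons(cons(m(b, cons(cons(e, b), m(b, cons(b, e), cons(e, b))), cons(cons(e, b), cons(b, e))), b), cons(e, m(b, cons(b, e), b)))   [R1 at 1.1.2.1.2]
3. cons(cons(m(b, cons(cons(e, b), m(b, cons(b, e), cons(e, b))), cons(cons(e, b), cons(b, e))), b), cons(e, m(b, cons(b, e), b)))  →  cons(cons(m(b, cons(cons(e, b), cons(e, b)), cons(cons(e, b), cons(b, e))), b), cons(e, m(b, cons(b, e), b)))   [R1 at 1.1.2.2]
4. cons(cons(m(b, cons(cons(e, b), cons(e, b)), cons(cons(e, b), cons(b, e))), b), cons(e, m(b, cons(b, e), b)))  →  cons(cons(b, b), cons(e, m(b, cons(b, e), b)))   [R2 at 1.1]
5. cons(cons(b, b), cons(e, m(b, cons(b, e), b)))  →  cons(cons(b, b), cons(e, b))   [R1 at 2.2]

cons(cons(b, b), cons(e, b))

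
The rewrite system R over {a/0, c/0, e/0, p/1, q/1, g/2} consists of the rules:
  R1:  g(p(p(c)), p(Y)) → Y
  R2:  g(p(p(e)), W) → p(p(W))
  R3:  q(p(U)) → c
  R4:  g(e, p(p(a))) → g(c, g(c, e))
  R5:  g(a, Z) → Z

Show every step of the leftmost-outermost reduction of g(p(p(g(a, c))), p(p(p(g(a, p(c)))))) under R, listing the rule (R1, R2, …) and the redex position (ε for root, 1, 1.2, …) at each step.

p(p(p(c)))

1. g(p(p(g(a, c))), p(p(p(g(a, p(c))))))  →  g(p(p(c)), p(p(p(g(a, p(c))))))   [R5 at 1.1.1]
2. g(p(p(c)), p(p(p(g(a, p(c))))))  →  p(p(g(a, p(c))))   [R1 at ε]
3. p(p(g(a, p(c))))  →  p(p(p(c)))   [R5 at 1.1]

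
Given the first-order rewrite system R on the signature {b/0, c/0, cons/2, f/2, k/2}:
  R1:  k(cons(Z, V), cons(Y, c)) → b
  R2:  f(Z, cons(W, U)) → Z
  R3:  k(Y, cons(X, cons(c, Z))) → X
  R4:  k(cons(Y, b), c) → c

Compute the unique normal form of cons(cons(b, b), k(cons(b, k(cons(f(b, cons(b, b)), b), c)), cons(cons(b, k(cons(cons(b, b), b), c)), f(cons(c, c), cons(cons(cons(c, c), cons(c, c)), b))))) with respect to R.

1. cons(cons(b, b), k(cons(b, k(cons(f(b, cons(b, b)), b), c)), cons(cons(b, k(cons(cons(b, b), b), c)), f(cons(c, c), cons(cons(cons(c, c), cons(c, c)), b)))))  →  cons(cons(b, b), k(cons(b, c), cons(cons(b, k(cons(cons(b, b), b), c)), f(cons(c, c), cons(cons(cons(c, c), cons(c, c)), b)))))   [R4 at 2.1.2]
2. cons(cons(b, b), k(cons(b, c), cons(cons(b, k(cons(cons(b, b), b), c)), f(cons(c, c), cons(cons(cons(c, c), cons(c, c)), b)))))  →  cons(cons(b, b), k(cons(b, c), cons(cons(b, c), f(cons(c, c), cons(cons(cons(c, c), cons(c, c)), b)))))   [R4 at 2.2.1.2]
3. cons(cons(b, b), k(cons(b, c), cons(cons(b, c), f(cons(c, c), cons(cons(cons(c, c), cons(c, c)), b)))))  →  cons(cons(b, b), k(cons(b, c), cons(cons(b, c), cons(c, c))))   [R2 at 2.2.2]
4. cons(cons(b, b), k(cons(b, c), cons(cons(b, c), cons(c, c))))  →  cons(cons(b, b), cons(b, c))   [R3 at 2]

cons(cons(b, b), cons(b, c))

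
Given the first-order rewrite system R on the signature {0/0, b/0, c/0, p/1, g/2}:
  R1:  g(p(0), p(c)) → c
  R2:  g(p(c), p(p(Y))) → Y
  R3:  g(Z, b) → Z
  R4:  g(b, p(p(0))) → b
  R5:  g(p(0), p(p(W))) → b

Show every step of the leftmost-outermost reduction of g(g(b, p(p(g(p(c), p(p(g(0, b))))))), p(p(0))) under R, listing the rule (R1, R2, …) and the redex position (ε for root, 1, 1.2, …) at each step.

b

1. g(g(b, p(p(g(p(c), p(p(g(0, b))))))), p(p(0)))  →  g(g(b, p(p(g(0, b)))), p(p(0)))   [R2 at 1.2.1.1]
2. g(g(b, p(p(g(0, b)))), p(p(0)))  →  g(g(b, p(p(0))), p(p(0)))   [R3 at 1.2.1.1]
3. g(g(b, p(p(0))), p(p(0)))  →  g(b, p(p(0)))   [R4 at 1]
4. g(b, p(p(0)))  →  b   [R4 at ε]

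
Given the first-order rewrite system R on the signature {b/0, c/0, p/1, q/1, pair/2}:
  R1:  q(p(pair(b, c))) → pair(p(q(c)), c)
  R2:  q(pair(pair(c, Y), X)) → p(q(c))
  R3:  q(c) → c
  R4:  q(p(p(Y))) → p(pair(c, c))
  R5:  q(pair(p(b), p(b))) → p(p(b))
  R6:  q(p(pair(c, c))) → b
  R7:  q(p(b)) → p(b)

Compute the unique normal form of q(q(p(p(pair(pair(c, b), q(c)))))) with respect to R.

b

1. q(q(p(p(pair(pair(c, b), q(c))))))  →  q(p(pair(c, c)))   [R4 at 1]
2. q(p(pair(c, c)))  →  b   [R6 at ε]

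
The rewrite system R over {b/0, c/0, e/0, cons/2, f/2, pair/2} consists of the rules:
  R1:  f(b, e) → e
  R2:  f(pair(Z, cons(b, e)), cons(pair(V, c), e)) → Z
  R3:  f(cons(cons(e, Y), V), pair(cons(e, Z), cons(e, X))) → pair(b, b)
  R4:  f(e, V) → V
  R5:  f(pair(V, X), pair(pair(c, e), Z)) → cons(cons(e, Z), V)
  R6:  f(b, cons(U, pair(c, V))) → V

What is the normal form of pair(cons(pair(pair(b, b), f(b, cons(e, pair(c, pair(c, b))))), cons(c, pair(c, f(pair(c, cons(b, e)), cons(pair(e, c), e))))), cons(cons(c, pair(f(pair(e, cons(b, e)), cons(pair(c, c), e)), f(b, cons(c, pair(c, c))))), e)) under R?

1. pair(cons(pair(pair(b, b), f(b, cons(e, pair(c, pair(c, b))))), cons(c, pair(c, f(pair(c, cons(b, e)), cons(pair(e, c), e))))), cons(cons(c, pair(f(pair(e, cons(b, e)), cons(pair(c, c), e)), f(b, cons(c, pair(c, c))))), e))  →  pair(cons(pair(pair(b, b), pair(c, b)), cons(c, pair(c, f(pair(c, cons(b, e)), cons(pair(e, c), e))))), cons(cons(c, pair(f(pair(e, cons(b, e)), cons(pair(c, c), e)), f(b, cons(c, pair(c, c))))), e))   [R6 at 1.1.2]
2. pair(cons(pair(pair(b, b), pair(c, b)), cons(c, pair(c, f(pair(c, cons(b, e)), cons(pair(e, c), e))))), cons(cons(c, pair(f(pair(e, cons(b, e)), cons(pair(c, c), e)), f(b, cons(c, pair(c, c))))), e))  →  pair(cons(pair(pair(b, b), pair(c, b)), cons(c, pair(c, c))), cons(cons(c, pair(f(pair(e, cons(b, e)), cons(pair(c, c), e)), f(b, cons(c, pair(c, c))))), e))   [R2 at 1.2.2.2]
3. pair(cons(pair(pair(b, b), pair(c, b)), cons(c, pair(c, c))), cons(cons(c, pair(f(pair(e, cons(b, e)), cons(pair(c, c), e)), f(b, cons(c, pair(c, c))))), e))  →  pair(cons(pair(pair(b, b), pair(c, b)), cons(c, pair(c, c))), cons(cons(c, pair(e, f(b, cons(c, pair(c, c))))), e))   [R2 at 2.1.2.1]
4. pair(cons(pair(pair(b, b), pair(c, b)), cons(c, pair(c, c))), cons(cons(c, pair(e, f(b, cons(c, pair(c, c))))), e))  →  pair(cons(pair(pair(b, b), pair(c, b)), cons(c, pair(c, c))), cons(cons(c, pair(e, c)), e))   [R6 at 2.1.2.2]

pair(cons(pair(pair(b, b), pair(c, b)), cons(c, pair(c, c))), cons(cons(c, pair(e, c)), e))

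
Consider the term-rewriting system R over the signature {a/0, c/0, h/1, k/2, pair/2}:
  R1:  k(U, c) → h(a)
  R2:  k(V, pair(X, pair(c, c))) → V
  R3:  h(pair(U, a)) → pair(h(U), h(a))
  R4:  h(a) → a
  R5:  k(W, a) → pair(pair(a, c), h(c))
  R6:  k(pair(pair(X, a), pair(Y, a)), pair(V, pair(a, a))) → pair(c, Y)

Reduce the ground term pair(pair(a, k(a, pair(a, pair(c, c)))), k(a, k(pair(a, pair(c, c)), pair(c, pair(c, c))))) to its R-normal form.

1. pair(pair(a, k(a, pair(a, pair(c, c)))), k(a, k(pair(a, pair(c, c)), pair(c, pair(c, c)))))  →  pair(pair(a, a), k(a, k(pair(a, pair(c, c)), pair(c, pair(c, c)))))   [R2 at 1.2]
2. pair(pair(a, a), k(a, k(pair(a, pair(c, c)), pair(c, pair(c, c)))))  →  pair(pair(a, a), k(a, pair(a, pair(c, c))))   [R2 at 2.2]
3. pair(pair(a, a), k(a, pair(a, pair(c, c))))  →  pair(pair(a, a), a)   [R2 at 2]

pair(pair(a, a), a)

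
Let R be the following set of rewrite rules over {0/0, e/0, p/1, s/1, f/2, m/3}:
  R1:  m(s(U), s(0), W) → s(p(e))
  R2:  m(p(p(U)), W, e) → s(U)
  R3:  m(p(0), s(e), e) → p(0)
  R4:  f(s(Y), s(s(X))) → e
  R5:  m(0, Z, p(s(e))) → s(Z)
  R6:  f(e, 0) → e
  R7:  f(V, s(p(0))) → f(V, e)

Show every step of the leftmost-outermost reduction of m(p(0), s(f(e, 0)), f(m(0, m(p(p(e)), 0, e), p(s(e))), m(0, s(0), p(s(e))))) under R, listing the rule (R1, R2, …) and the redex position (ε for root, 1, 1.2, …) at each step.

1. m(p(0), s(f(e, 0)), f(m(0, m(p(p(e)), 0, e), p(s(e))), m(0, s(0), p(s(e)))))  →  m(p(0), s(e), f(m(0, m(p(p(e)), 0, e), p(s(e))), m(0, s(0), p(s(e)))))   [R6 at 2.1]
2. m(p(0), s(e), f(m(0, m(p(p(e)), 0, e), p(s(e))), m(0, s(0), p(s(e)))))  →  m(p(0), s(e), f(s(m(p(p(e)), 0, e)), m(0, s(0), p(s(e)))))   [R5 at 3.1]
3. m(p(0), s(e), f(s(m(p(p(e)), 0, e)), m(0, s(0), p(s(e)))))  →  m(p(0), s(e), f(s(s(e)), m(0, s(0), p(s(e)))))   [R2 at 3.1.1]
4. m(p(0), s(e), f(s(s(e)), m(0, s(0), p(s(e)))))  →  m(p(0), s(e), f(s(s(e)), s(s(0))))   [R5 at 3.2]
5. m(p(0), s(e), f(s(s(e)), s(s(0))))  →  m(p(0), s(e), e)   [R4 at 3]
6. m(p(0), s(e), e)  →  p(0)   [R3 at ε]

p(0)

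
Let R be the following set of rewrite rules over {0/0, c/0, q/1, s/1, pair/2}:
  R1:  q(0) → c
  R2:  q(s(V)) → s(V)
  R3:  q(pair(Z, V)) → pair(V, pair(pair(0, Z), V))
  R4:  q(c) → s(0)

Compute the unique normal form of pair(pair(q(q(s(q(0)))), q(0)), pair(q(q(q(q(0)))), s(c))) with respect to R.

pair(pair(s(c), c), pair(s(0), s(c)))

1. pair(pair(q(q(s(q(0)))), q(0)), pair(q(q(q(q(0)))), s(c)))  →  pair(pair(q(s(q(0))), q(0)), pair(q(q(q(q(0)))), s(c)))   [R2 at 1.1.1]
2. pair(pair(q(s(q(0))), q(0)), pair(q(q(q(q(0)))), s(c)))  →  pair(pair(s(q(0)), q(0)), pair(q(q(q(q(0)))), s(c)))   [R2 at 1.1]
3. pair(pair(s(q(0)), q(0)), pair(q(q(q(q(0)))), s(c)))  →  pair(pair(s(c), q(0)), pair(q(q(q(q(0)))), s(c)))   [R1 at 1.1.1]
4. pair(pair(s(c), q(0)), pair(q(q(q(q(0)))), s(c)))  →  pair(pair(s(c), c), pair(q(q(q(q(0)))), s(c)))   [R1 at 1.2]
5. pair(pair(s(c), c), pair(q(q(q(q(0)))), s(c)))  →  pair(pair(s(c), c), pair(q(q(q(c))), s(c)))   [R1 at 2.1.1.1.1]
6. pair(pair(s(c), c), pair(q(q(q(c))), s(c)))  →  pair(pair(s(c), c), pair(q(q(s(0))), s(c)))   [R4 at 2.1.1.1]
7. pair(pair(s(c), c), pair(q(q(s(0))), s(c)))  →  pair(pair(s(c), c), pair(q(s(0)), s(c)))   [R2 at 2.1.1]
8. pair(pair(s(c), c), pair(q(s(0)), s(c)))  →  pair(pair(s(c), c), pair(s(0), s(c)))   [R2 at 2.1]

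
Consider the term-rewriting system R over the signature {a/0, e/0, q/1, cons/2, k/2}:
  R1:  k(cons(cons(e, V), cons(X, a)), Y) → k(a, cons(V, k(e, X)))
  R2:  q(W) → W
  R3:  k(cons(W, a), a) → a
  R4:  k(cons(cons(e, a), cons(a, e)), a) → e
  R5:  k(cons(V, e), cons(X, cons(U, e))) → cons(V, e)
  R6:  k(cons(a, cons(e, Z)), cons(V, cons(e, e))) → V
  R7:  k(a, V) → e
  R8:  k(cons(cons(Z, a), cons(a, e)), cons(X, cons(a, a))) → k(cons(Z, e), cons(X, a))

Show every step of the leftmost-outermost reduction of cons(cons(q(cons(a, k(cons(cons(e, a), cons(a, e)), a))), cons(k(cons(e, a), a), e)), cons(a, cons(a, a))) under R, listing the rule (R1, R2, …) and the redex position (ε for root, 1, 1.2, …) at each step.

1. cons(cons(q(cons(a, k(cons(cons(e, a), cons(a, e)), a))), cons(k(cons(e, a), a), e)), cons(a, cons(a, a)))  →  cons(cons(cons(a, k(cons(cons(e, a), cons(a, e)), a)), cons(k(cons(e, a), a), e)), cons(a, cons(a, a)))   [R2 at 1.1]
2. cons(cons(cons(a, k(cons(cons(e, a), cons(a, e)), a)), cons(k(cons(e, a), a), e)), cons(a, cons(a, a)))  →  cons(cons(cons(a, e), cons(k(cons(e, a), a), e)), cons(a, cons(a, a)))   [R4 at 1.1.2]
3. cons(cons(cons(a, e), cons(k(cons(e, a), a), e)), cons(a, cons(a, a)))  →  cons(cons(cons(a, e), cons(a, e)), cons(a, cons(a, a)))   [R3 at 1.2.1]

cons(cons(cons(a, e), cons(a, e)), cons(a, cons(a, a)))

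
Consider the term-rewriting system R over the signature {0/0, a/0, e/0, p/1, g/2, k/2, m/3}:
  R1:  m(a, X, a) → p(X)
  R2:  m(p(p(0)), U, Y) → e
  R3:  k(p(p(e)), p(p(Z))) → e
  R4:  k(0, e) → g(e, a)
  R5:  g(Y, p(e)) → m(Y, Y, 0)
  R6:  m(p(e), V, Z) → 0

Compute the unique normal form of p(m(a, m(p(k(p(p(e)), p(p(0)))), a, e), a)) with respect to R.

p(p(0))

1. p(m(a, m(p(k(p(p(e)), p(p(0)))), a, e), a))  →  p(p(m(p(k(p(p(e)), p(p(0)))), a, e)))   [R1 at 1]
2. p(p(m(p(k(p(p(e)), p(p(0)))), a, e)))  →  p(p(m(p(e), a, e)))   [R3 at 1.1.1.1]
3. p(p(m(p(e), a, e)))  →  p(p(0))   [R6 at 1.1]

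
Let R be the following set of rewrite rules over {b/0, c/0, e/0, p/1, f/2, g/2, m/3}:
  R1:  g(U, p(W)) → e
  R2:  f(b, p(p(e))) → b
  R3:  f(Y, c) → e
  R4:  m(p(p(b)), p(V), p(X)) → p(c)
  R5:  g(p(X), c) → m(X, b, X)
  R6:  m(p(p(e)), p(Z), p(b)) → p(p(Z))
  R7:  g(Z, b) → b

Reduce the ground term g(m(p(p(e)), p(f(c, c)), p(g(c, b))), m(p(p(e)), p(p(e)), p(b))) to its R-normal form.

e

1. g(m(p(p(e)), p(f(c, c)), p(g(c, b))), m(p(p(e)), p(p(e)), p(b)))  →  g(m(p(p(e)), p(e), p(g(c, b))), m(p(p(e)), p(p(e)), p(b)))   [R3 at 1.2.1]
2. g(m(p(p(e)), p(e), p(g(c, b))), m(p(p(e)), p(p(e)), p(b)))  →  g(m(p(p(e)), p(e), p(b)), m(p(p(e)), p(p(e)), p(b)))   [R7 at 1.3.1]
3. g(m(p(p(e)), p(e), p(b)), m(p(p(e)), p(p(e)), p(b)))  →  g(p(p(e)), m(p(p(e)), p(p(e)), p(b)))   [R6 at 1]
4. g(p(p(e)), m(p(p(e)), p(p(e)), p(b)))  →  g(p(p(e)), p(p(p(e))))   [R6 at 2]
5. g(p(p(e)), p(p(p(e))))  →  e   [R1 at ε]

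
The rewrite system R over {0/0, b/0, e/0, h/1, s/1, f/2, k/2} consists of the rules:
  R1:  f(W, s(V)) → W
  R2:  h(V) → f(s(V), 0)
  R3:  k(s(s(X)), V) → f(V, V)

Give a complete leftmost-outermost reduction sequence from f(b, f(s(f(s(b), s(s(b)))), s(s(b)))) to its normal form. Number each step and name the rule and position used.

1. f(b, f(s(f(s(b), s(s(b)))), s(s(b))))  →  f(b, s(f(s(b), s(s(b)))))   [R1 at 2]
2. f(b, s(f(s(b), s(s(b)))))  →  b   [R1 at ε]

b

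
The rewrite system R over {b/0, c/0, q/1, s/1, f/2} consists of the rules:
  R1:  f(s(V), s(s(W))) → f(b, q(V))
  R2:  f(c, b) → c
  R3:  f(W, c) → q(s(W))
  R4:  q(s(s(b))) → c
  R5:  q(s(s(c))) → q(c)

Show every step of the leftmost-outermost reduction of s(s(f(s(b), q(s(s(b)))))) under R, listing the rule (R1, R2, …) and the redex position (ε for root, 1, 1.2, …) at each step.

s(s(c))

1. s(s(f(s(b), q(s(s(b))))))  →  s(s(f(s(b), c)))   [R4 at 1.1.2]
2. s(s(f(s(b), c)))  →  s(s(q(s(s(b)))))   [R3 at 1.1]
3. s(s(q(s(s(b)))))  →  s(s(c))   [R4 at 1.1]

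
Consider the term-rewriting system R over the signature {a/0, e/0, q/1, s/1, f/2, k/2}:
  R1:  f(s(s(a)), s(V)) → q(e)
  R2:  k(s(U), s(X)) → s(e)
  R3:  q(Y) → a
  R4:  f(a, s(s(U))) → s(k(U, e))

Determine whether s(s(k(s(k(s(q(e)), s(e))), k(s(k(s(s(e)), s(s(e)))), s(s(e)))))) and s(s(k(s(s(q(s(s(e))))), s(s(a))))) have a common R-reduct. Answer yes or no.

yes — NF(t₁) = s(s(s(e))), NF(t₂) = s(s(s(e)))

Reduce t₁ = s(s(k(s(k(s(q(e)), s(e))), k(s(k(s(s(e)), s(s(e)))), s(s(e)))))):
1. s(s(k(s(k(s(q(e)), s(e))), k(s(k(s(s(e)), s(s(e)))), s(s(e))))))  →  s(s(k(s(s(e)), k(s(k(s(s(e)), s(s(e)))), s(s(e))))))   [R2 at 1.1.1.1]
2. s(s(k(s(s(e)), k(s(k(s(s(e)), s(s(e)))), s(s(e))))))  →  s(s(k(s(s(e)), s(e))))   [R2 at 1.1.2]
3. s(s(k(s(s(e)), s(e))))  →  s(s(s(e)))   [R2 at 1.1]

Reduce t₂ = s(s(k(s(s(q(s(s(e))))), s(s(a))))):
1. s(s(k(s(s(q(s(s(e))))), s(s(a)))))  →  s(s(s(e)))   [R2 at 1.1]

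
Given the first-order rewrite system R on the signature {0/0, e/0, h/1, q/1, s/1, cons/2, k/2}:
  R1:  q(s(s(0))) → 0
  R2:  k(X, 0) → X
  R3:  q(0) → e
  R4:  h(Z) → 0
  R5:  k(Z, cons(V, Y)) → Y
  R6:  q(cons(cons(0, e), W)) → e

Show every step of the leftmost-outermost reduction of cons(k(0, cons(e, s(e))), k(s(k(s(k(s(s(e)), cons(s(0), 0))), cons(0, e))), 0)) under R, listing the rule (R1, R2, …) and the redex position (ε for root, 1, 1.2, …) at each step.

cons(s(e), s(e))

1. cons(k(0, cons(e, s(e))), k(s(k(s(k(s(s(e)), cons(s(0), 0))), cons(0, e))), 0))  →  cons(s(e), k(s(k(s(k(s(s(e)), cons(s(0), 0))), cons(0, e))), 0))   [R5 at 1]
2. cons(s(e), k(s(k(s(k(s(s(e)), cons(s(0), 0))), cons(0, e))), 0))  →  cons(s(e), s(k(s(k(s(s(e)), cons(s(0), 0))), cons(0, e))))   [R2 at 2]
3. cons(s(e), s(k(s(k(s(s(e)), cons(s(0), 0))), cons(0, e))))  →  cons(s(e), s(e))   [R5 at 2.1]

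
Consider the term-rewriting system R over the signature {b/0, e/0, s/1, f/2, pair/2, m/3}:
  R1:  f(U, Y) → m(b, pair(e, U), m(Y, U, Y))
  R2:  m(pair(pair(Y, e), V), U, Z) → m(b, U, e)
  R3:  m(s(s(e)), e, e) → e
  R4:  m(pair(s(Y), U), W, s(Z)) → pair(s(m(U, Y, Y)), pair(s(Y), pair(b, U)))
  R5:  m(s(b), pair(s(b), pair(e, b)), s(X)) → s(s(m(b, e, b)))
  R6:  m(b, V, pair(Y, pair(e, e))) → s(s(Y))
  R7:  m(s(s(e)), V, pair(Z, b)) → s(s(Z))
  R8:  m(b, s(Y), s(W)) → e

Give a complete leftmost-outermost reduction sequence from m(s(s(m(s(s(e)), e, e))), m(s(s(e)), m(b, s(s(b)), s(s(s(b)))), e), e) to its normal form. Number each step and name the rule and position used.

1. m(s(s(m(s(s(e)), e, e))), m(s(s(e)), m(b, s(s(b)), s(s(s(b)))), e), e)  →  m(s(s(e)), m(s(s(e)), m(b, s(s(b)), s(s(s(b)))), e), e)   [R3 at 1.1.1]
2. m(s(s(e)), m(s(s(e)), m(b, s(s(b)), s(s(s(b)))), e), e)  →  m(s(s(e)), m(s(s(e)), e, e), e)   [R8 at 2.2]
3. m(s(s(e)), m(s(s(e)), e, e), e)  →  m(s(s(e)), e, e)   [R3 at 2]
4. m(s(s(e)), e, e)  →  e   [R3 at ε]

e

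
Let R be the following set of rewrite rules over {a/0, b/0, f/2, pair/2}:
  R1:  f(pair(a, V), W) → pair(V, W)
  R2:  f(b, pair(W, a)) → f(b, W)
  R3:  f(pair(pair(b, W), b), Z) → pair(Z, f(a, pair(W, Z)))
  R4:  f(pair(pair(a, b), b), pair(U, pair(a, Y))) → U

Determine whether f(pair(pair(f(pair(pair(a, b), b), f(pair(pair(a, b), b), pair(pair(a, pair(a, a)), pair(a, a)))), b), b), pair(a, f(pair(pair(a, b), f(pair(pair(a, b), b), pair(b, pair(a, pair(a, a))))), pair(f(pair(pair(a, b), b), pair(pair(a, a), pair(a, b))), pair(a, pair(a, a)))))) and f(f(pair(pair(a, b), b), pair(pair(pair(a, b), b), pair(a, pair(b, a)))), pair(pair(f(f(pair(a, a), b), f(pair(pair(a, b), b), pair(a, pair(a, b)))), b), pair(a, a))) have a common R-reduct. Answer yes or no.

Reduce t₁ = f(pair(pair(f(pair(pair(a, b), b), f(pair(pair(a, b), b), pair(pair(a, pair(a, a)), pair(a, a)))), b), b), pair(a, f(pair(pair(a, b), f(pair(pair(a, b), b), pair(b, pair(a, pair(a, a))))), pair(f(pair(pair(a, b), b), pair(pair(a, a), pair(a, b))), pair(a, pair(a, a)))))):
1. f(pair(pair(f(pair(pair(a, b), b), f(pair(pair(a, b), b), pair(pair(a, pair(a, a)), pair(a, a)))), b), b), pair(a, f(pair(pair(a, b), f(pair(pair(a, b), b), pair(b, pair(a, pair(a, a))))), pair(f(pair(pair(a, b), b), pair(pair(a, a), pair(a, b))), pair(a, pair(a, a))))))  →  f(pair(pair(f(pair(pair(a, b), b), pair(a, pair(a, a))), b), b), pair(a, f(pair(pair(a, b), f(pair(pair(a, b), b), pair(b, pair(a, pair(a, a))))), pair(f(pair(pair(a, b), b), pair(pair(a, a), pair(a, b))), pair(a, pair(a, a))))))   [R4 at 1.1.1.2]
2. f(pair(pair(f(pair(pair(a, b), b), pair(a, pair(a, a))), b), b), pair(a, f(pair(pair(a, b), f(pair(pair(a, b), b), pair(b, pair(a, pair(a, a))))), pair(f(pair(pair(a, b), b), pair(pair(a, a), pair(a, b))), pair(a, pair(a, a))))))  →  f(pair(pair(a, b), b), pair(a, f(pair(pair(a, b), f(pair(pair(a, b), b), pair(b, pair(a, pair(a, a))))), pair(f(pair(pair(a, b), b), pair(pair(a, a), pair(a, b))), pair(a, pair(a, a))))))   [R4 at 1.1.1]
3. f(pair(pair(a, b), b), pair(a, f(pair(pair(a, b), f(pair(pair(a, b), b), pair(b, pair(a, pair(a, a))))), pair(f(pair(pair(a, b), b), pair(pair(a, a), pair(a, b))), pair(a, pair(a, a))))))  →  f(pair(pair(a, b), b), pair(a, f(pair(pair(a, b), b), pair(f(pair(pair(a, b), b), pair(pair(a, a), pair(a, b))), pair(a, pair(a, a))))))   [R4 at 2.2.1.2]
4. f(pair(pair(a, b), b), pair(a, f(pair(pair(a, b), b), pair(f(pair(pair(a, b), b), pair(pair(a, a), pair(a, b))), pair(a, pair(a, a))))))  →  f(pair(pair(a, b), b), pair(a, f(pair(pair(a, b), b), pair(pair(a, a), pair(a, b)))))   [R4 at 2.2]
5. f(pair(pair(a, b), b), pair(a, f(pair(pair(a, b), b), pair(pair(a, a), pair(a, b)))))  →  f(pair(pair(a, b), b), pair(a, pair(a, a)))   [R4 at 2.2]
6. f(pair(pair(a, b), b), pair(a, pair(a, a)))  →  a   [R4 at ε]

Reduce t₂ = f(f(pair(pair(a, b), b), pair(pair(pair(a, b), b), pair(a, pair(b, a)))), pair(pair(f(f(pair(a, a), b), f(pair(pair(a, b), b), pair(a, pair(a, b)))), b), pair(a, a))):
1. f(f(pair(pair(a, b), b), pair(pair(pair(a, b), b), pair(a, pair(b, a)))), pair(pair(f(f(pair(a, a), b), f(pair(pair(a, b), b), pair(a, pair(a, b)))), b), pair(a, a)))  →  f(pair(pair(a, b), b), pair(pair(f(f(pair(a, a), b), f(pair(pair(a, b), b), pair(a, pair(a, b)))), b), pair(a, a)))   [R4 at 1]
2. f(pair(pair(a, b), b), pair(pair(f(f(pair(a, a), b), f(pair(pair(a, b), b), pair(a, pair(a, b)))), b), pair(a, a)))  →  pair(f(f(pair(a, a), b), f(pair(pair(a, b), b), pair(a, pair(a, b)))), b)   [R4 at ε]
3. pair(f(f(pair(a, a), b), f(pair(pair(a, b), b), pair(a, pair(a, b)))), b)  →  pair(f(pair(a, b), f(pair(pair(a, b), b), pair(a, pair(a, b)))), b)   [R1 at 1.1]
4. pair(f(pair(a, b), f(pair(pair(a, b), b), pair(a, pair(a, b)))), b)  →  pair(pair(b, f(pair(pair(a, b), b), pair(a, pair(a, b)))), b)   [R1 at 1]
5. pair(pair(b, f(pair(pair(a, b), b), pair(a, pair(a, b)))), b)  →  pair(pair(b, a), b)   [R4 at 1.2]

no — NF(t₁) = a, NF(t₂) = pair(pair(b, a), b)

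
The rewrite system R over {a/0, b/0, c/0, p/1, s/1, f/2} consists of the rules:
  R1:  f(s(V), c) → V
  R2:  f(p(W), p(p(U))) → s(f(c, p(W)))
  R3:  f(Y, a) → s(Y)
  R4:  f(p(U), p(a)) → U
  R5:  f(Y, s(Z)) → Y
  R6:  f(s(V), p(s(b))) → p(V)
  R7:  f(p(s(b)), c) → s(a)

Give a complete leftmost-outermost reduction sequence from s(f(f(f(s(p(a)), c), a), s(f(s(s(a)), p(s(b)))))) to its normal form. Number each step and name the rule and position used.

1. s(f(f(f(s(p(a)), c), a), s(f(s(s(a)), p(s(b))))))  →  s(f(f(s(p(a)), c), a))   [R5 at 1]
2. s(f(f(s(p(a)), c), a))  →  s(s(f(s(p(a)), c)))   [R3 at 1]
3. s(s(f(s(p(a)), c)))  →  s(s(p(a)))   [R1 at 1.1]

s(s(p(a)))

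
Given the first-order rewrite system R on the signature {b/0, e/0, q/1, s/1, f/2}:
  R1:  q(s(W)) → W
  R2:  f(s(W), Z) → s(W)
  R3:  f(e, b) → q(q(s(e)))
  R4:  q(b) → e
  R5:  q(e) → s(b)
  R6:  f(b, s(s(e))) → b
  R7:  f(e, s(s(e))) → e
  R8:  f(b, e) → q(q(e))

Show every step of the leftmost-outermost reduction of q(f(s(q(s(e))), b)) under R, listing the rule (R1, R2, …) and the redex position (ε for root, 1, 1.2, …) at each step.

e

1. q(f(s(q(s(e))), b))  →  q(s(q(s(e))))   [R2 at 1]
2. q(s(q(s(e))))  →  q(s(e))   [R1 at ε]
3. q(s(e))  →  e   [R1 at ε]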